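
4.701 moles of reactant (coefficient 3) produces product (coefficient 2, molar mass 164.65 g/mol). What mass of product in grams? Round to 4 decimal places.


Use the coefficient ratio to convert reactant moles to product moles, then multiply by the product's molar mass.
moles_P = moles_R * (coeff_P / coeff_R) = 4.701 * (2/3) = 3.134
mass_P = moles_P * M_P = 3.134 * 164.65
mass_P = 516.0131 g, rounded to 4 dp:

516.0131 g


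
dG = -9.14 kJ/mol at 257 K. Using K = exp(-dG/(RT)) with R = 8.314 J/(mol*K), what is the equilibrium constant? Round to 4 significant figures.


dG is in kJ/mol; multiply by 1000 to match R in J/(mol*K).
RT = 8.314 * 257 = 2136.698 J/mol
exponent = -dG*1000 / (RT) = -(-9.14*1000) / 2136.698 = 4.27762838
K = exp(4.27762838)
K = 72.069316, rounded to 4 significant figures:

72.07


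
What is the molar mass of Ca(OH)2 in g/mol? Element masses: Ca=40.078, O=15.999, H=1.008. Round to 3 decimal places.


M = sum(count * atomic_mass) over atoms.
M = 1*40.078 + 2*15.999 + 2*1.008
M = 40.078 + 31.998 + 2.016
M = 74.092 g/mol, rounded to 3 dp:

74.092 g/mol


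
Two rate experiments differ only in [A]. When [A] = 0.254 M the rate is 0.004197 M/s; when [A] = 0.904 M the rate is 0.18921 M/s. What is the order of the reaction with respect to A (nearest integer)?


Rate is proportional to [A]^n, so rate2/rate1 = ([A]2/[A]1)^n. Take logs to solve for n.
rate2/rate1 = 0.18921 / 0.004197 = 45.0822
[A]2/[A]1 = 0.904 / 0.254 = 3.5591
n = ln(45.0822) / ln(3.5591) = 3.0
Nearest integer order:

3


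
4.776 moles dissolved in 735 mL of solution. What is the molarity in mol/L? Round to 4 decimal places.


Convert volume to liters: V_L = V_mL / 1000.
V_L = 735 / 1000 = 0.735 L
M = n / V_L = 4.776 / 0.735
M = 6.49795918 mol/L, rounded to 4 dp:

6.4980 mol/L


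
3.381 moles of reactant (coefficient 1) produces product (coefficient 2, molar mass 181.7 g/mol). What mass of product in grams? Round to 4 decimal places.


Use the coefficient ratio to convert reactant moles to product moles, then multiply by the product's molar mass.
moles_P = moles_R * (coeff_P / coeff_R) = 3.381 * (2/1) = 6.762
mass_P = moles_P * M_P = 6.762 * 181.7
mass_P = 1228.6554 g, rounded to 4 dp:

1228.6554 g


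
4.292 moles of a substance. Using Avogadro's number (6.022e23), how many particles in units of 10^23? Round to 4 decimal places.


N = n * NA, then divide by 1e23 for the requested units.
N / 1e23 = n * 6.022
N / 1e23 = 4.292 * 6.022
N / 1e23 = 25.846424, rounded to 4 dp:

25.8464


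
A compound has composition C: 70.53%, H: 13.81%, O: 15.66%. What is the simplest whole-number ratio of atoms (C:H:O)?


Assume 100 g of compound, divide each mass% by atomic mass to get moles, then normalize by the smallest to get a raw atom ratio.
Moles per 100 g: C: 70.53/12.011 = 5.8721, H: 13.81/1.008 = 13.7004, O: 15.66/15.999 = 0.9788
Raw ratio (divide by min = 0.9788): C: 5.999, H: 13.997, O: 1.0
Multiply by 1 to clear fractions: C: 5.999 ~= 6, H: 13.997 ~= 14, O: 1.0 ~= 1
Reduce by GCD to get the simplest whole-number ratio:

6:14:1


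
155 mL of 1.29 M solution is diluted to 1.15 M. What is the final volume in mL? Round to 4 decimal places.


Dilution: M1*V1 = M2*V2, solve for V2.
V2 = M1*V1 / M2
V2 = 1.29 * 155 / 1.15
V2 = 199.95 / 1.15
V2 = 173.86956522 mL, rounded to 4 dp:

173.8696 mL


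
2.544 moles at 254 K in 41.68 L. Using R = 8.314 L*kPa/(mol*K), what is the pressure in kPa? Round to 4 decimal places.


PV = nRT, solve for P = nRT / V.
nRT = 2.544 * 8.314 * 254 = 5372.3073
P = 5372.3073 / 41.68
P = 128.89412908 kPa, rounded to 4 dp:

128.8941 kPa


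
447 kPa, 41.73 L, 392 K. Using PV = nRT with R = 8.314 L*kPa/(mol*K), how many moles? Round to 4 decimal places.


PV = nRT, solve for n = PV / (RT).
PV = 447 * 41.73 = 18653.31
RT = 8.314 * 392 = 3259.088
n = 18653.31 / 3259.088
n = 5.7234754 mol, rounded to 4 dp:

5.7235 mol


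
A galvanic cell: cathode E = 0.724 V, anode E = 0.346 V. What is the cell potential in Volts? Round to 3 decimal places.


Standard cell potential: E_cell = E_cathode - E_anode.
E_cell = 0.724 - (0.346)
E_cell = 0.378 V, rounded to 3 dp:

0.378 V


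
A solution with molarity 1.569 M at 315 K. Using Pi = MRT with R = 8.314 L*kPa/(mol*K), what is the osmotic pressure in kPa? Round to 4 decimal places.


Osmotic pressure (van't Hoff): Pi = M*R*T.
RT = 8.314 * 315 = 2618.91
Pi = 1.569 * 2618.91
Pi = 4109.06979 kPa, rounded to 4 dp:

4109.0698 kPa


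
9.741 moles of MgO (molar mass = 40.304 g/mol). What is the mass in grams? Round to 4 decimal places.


mass = n * M
mass = 9.741 * 40.304
mass = 392.601264 g, rounded to 4 dp:

392.6013 g


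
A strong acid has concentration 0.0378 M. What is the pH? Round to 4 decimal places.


A strong acid dissociates completely, so [H+] equals the given concentration.
pH = -log10([H+]) = -log10(0.0378)
pH = 1.4225082, rounded to 4 dp:

1.4225


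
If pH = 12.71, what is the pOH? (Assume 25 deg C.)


At 25 deg C, pH + pOH = 14.
pOH = 14 - pH = 14 - 12.71
pOH = 1.29:

1.29


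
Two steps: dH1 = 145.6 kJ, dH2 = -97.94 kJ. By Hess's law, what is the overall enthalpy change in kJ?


Hess's law: enthalpy is a state function, so add the step enthalpies.
dH_total = dH1 + dH2 = 145.6 + (-97.94)
dH_total = 47.66 kJ:

47.66 kJ


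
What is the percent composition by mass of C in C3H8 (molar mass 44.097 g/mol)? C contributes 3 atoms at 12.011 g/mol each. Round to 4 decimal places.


pct = 100 * (n_elem * M_elem) / M_total
mass_contribution = 3 * 12.011 = 36.033 g/mol
pct = 100 * 36.033 / 44.097
pct = 81.7130417 %, rounded to 4 dp:

81.7130 %


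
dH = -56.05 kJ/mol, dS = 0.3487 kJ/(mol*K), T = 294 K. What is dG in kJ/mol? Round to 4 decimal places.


Gibbs: dG = dH - T*dS (consistent units, dS already in kJ/(mol*K)).
T*dS = 294 * 0.3487 = 102.5178
dG = -56.05 - (102.5178)
dG = -158.5678 kJ/mol, rounded to 4 dp:

-158.5678 kJ/mol


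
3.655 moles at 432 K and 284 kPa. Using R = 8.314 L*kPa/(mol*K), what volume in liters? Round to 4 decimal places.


PV = nRT, solve for V = nRT / P.
nRT = 3.655 * 8.314 * 432 = 13127.4734
V = 13127.4734 / 284
V = 46.22349789 L, rounded to 4 dp:

46.2235 L


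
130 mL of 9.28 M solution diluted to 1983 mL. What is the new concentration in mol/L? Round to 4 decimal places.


Dilution: M1*V1 = M2*V2, solve for M2.
M2 = M1*V1 / V2
M2 = 9.28 * 130 / 1983
M2 = 1206.4 / 1983
M2 = 0.60837115 mol/L, rounded to 4 dp:

0.6084 mol/L


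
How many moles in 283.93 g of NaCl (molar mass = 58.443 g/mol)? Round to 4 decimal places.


n = mass / M
n = 283.93 / 58.443
n = 4.85823794 mol, rounded to 4 dp:

4.8582 mol


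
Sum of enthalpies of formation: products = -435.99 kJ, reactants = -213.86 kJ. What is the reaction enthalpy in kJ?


dH_rxn = sum(dH_f products) - sum(dH_f reactants)
dH_rxn = -435.99 - (-213.86)
dH_rxn = -222.13 kJ:

-222.13 kJ


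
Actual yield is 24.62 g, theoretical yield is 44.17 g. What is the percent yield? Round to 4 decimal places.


% yield = 100 * actual / theoretical
% yield = 100 * 24.62 / 44.17
% yield = 55.7391895 %, rounded to 4 dp:

55.7392 %


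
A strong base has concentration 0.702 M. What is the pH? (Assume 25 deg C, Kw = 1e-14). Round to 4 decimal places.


A strong base dissociates completely, so [OH-] equals the given concentration.
pOH = -log10([OH-]) = -log10(0.702) = 0.153663
pH = 14 - pOH = 14 - 0.153663
pH = 13.846337, rounded to 4 dp:

13.8463


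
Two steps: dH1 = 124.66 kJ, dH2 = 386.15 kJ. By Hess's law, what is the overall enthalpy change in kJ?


Hess's law: enthalpy is a state function, so add the step enthalpies.
dH_total = dH1 + dH2 = 124.66 + (386.15)
dH_total = 510.81 kJ:

510.81 kJ


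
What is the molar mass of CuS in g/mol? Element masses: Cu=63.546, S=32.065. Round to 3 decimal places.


M = sum(count * atomic_mass) over atoms.
M = 1*63.546 + 1*32.065
M = 63.546 + 32.065
M = 95.611 g/mol, rounded to 3 dp:

95.611 g/mol


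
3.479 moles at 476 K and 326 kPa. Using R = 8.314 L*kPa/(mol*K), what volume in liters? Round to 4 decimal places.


PV = nRT, solve for V = nRT / P.
nRT = 3.479 * 8.314 * 476 = 13768.0173
V = 13768.0173 / 326
V = 42.2331819 L, rounded to 4 dp:

42.2332 L


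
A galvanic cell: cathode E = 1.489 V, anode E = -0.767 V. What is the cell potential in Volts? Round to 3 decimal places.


Standard cell potential: E_cell = E_cathode - E_anode.
E_cell = 1.489 - (-0.767)
E_cell = 2.256 V, rounded to 3 dp:

2.256 V


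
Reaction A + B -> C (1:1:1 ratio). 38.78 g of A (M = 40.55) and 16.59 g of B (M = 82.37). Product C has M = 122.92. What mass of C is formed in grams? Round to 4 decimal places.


Find moles of each reactant; the smaller value is the limiting reagent in a 1:1:1 reaction, so moles_C equals moles of the limiter.
n_A = mass_A / M_A = 38.78 / 40.55 = 0.95635 mol
n_B = mass_B / M_B = 16.59 / 82.37 = 0.201408 mol
Limiting reagent: B (smaller), n_limiting = 0.201408 mol
mass_C = n_limiting * M_C = 0.201408 * 122.92
mass_C = 24.75707136 g, rounded to 4 dp:

24.7571 g


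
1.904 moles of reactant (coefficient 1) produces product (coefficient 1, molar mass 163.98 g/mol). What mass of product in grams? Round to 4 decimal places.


Use the coefficient ratio to convert reactant moles to product moles, then multiply by the product's molar mass.
moles_P = moles_R * (coeff_P / coeff_R) = 1.904 * (1/1) = 1.904
mass_P = moles_P * M_P = 1.904 * 163.98
mass_P = 312.21792 g, rounded to 4 dp:

312.2179 g


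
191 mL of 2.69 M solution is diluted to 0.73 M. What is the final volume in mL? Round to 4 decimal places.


Dilution: M1*V1 = M2*V2, solve for V2.
V2 = M1*V1 / M2
V2 = 2.69 * 191 / 0.73
V2 = 513.79 / 0.73
V2 = 703.82191781 mL, rounded to 4 dp:

703.8219 mL


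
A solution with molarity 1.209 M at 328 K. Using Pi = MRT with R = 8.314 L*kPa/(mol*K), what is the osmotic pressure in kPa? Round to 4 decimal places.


Osmotic pressure (van't Hoff): Pi = M*R*T.
RT = 8.314 * 328 = 2726.992
Pi = 1.209 * 2726.992
Pi = 3296.933328 kPa, rounded to 4 dp:

3296.9333 kPa


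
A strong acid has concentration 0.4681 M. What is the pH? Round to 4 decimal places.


A strong acid dissociates completely, so [H+] equals the given concentration.
pH = -log10([H+]) = -log10(0.4681)
pH = 0.32966136, rounded to 4 dp:

0.3297


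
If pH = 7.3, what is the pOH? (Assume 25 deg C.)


At 25 deg C, pH + pOH = 14.
pOH = 14 - pH = 14 - 7.3
pOH = 6.7:

6.70


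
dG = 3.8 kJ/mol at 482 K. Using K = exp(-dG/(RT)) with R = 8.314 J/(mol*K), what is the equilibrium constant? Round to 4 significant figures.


dG is in kJ/mol; multiply by 1000 to match R in J/(mol*K).
RT = 8.314 * 482 = 4007.348 J/mol
exponent = -dG*1000 / (RT) = -(3.8*1000) / 4007.348 = -0.94825805
K = exp(-0.94825805)
K = 0.38741529, rounded to 4 significant figures:

0.3874


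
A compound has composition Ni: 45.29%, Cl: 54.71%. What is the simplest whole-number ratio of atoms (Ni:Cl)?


Assume 100 g of compound, divide each mass% by atomic mass to get moles, then normalize by the smallest to get a raw atom ratio.
Moles per 100 g: Ni: 45.29/58.693 = 0.7716, Cl: 54.71/35.453 = 1.5432
Raw ratio (divide by min = 0.7716): Ni: 1.0, Cl: 2.0
Multiply by 1 to clear fractions: Ni: 1.0 ~= 1, Cl: 2.0 ~= 2
Reduce by GCD to get the simplest whole-number ratio:

1:2


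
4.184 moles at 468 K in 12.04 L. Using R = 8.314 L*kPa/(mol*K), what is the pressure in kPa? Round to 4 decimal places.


PV = nRT, solve for P = nRT / V.
nRT = 4.184 * 8.314 * 468 = 16279.7432
P = 16279.7432 / 12.04
P = 1352.13813953 kPa, rounded to 4 dp:

1352.1381 kPa


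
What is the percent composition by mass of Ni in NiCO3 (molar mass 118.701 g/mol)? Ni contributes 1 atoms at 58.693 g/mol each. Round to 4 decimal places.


pct = 100 * (n_elem * M_elem) / M_total
mass_contribution = 1 * 58.693 = 58.693 g/mol
pct = 100 * 58.693 / 118.701
pct = 49.44608723 %, rounded to 4 dp:

49.4461 %


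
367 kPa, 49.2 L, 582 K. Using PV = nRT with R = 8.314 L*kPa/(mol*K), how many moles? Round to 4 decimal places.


PV = nRT, solve for n = PV / (RT).
PV = 367 * 49.2 = 18056.4
RT = 8.314 * 582 = 4838.748
n = 18056.4 / 4838.748
n = 3.73162645 mol, rounded to 4 dp:

3.7316 mol


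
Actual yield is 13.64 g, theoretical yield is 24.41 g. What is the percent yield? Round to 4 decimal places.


% yield = 100 * actual / theoretical
% yield = 100 * 13.64 / 24.41
% yield = 55.87873822 %, rounded to 4 dp:

55.8787 %


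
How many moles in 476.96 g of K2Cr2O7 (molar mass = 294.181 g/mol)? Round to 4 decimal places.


n = mass / M
n = 476.96 / 294.181
n = 1.62131477 mol, rounded to 4 dp:

1.6213 mol


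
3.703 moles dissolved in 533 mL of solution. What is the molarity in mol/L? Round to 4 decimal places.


Convert volume to liters: V_L = V_mL / 1000.
V_L = 533 / 1000 = 0.533 L
M = n / V_L = 3.703 / 0.533
M = 6.94746717 mol/L, rounded to 4 dp:

6.9475 mol/L


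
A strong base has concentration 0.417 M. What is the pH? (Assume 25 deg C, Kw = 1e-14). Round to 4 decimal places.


A strong base dissociates completely, so [OH-] equals the given concentration.
pOH = -log10([OH-]) = -log10(0.417) = 0.379864
pH = 14 - pOH = 14 - 0.379864
pH = 13.620136, rounded to 4 dp:

13.6201


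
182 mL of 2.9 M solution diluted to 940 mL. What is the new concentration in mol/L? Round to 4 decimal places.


Dilution: M1*V1 = M2*V2, solve for M2.
M2 = M1*V1 / V2
M2 = 2.9 * 182 / 940
M2 = 527.8 / 940
M2 = 0.56148936 mol/L, rounded to 4 dp:

0.5615 mol/L


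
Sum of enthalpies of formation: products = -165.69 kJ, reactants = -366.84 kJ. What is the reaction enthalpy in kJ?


dH_rxn = sum(dH_f products) - sum(dH_f reactants)
dH_rxn = -165.69 - (-366.84)
dH_rxn = 201.15 kJ:

201.15 kJ


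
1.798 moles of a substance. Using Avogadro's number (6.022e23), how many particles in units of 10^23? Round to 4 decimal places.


N = n * NA, then divide by 1e23 for the requested units.
N / 1e23 = n * 6.022
N / 1e23 = 1.798 * 6.022
N / 1e23 = 10.827556, rounded to 4 dp:

10.8276


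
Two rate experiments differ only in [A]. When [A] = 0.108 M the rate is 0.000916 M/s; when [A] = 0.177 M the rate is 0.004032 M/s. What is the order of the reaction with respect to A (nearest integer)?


Rate is proportional to [A]^n, so rate2/rate1 = ([A]2/[A]1)^n. Take logs to solve for n.
rate2/rate1 = 0.004032 / 0.000916 = 4.4017
[A]2/[A]1 = 0.177 / 0.108 = 1.6389
n = ln(4.4017) / ln(1.6389) = 3.0
Nearest integer order:

3


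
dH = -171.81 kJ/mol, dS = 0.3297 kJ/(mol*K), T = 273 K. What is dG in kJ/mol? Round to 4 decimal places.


Gibbs: dG = dH - T*dS (consistent units, dS already in kJ/(mol*K)).
T*dS = 273 * 0.3297 = 90.0081
dG = -171.81 - (90.0081)
dG = -261.8181 kJ/mol, rounded to 4 dp:

-261.8181 kJ/mol


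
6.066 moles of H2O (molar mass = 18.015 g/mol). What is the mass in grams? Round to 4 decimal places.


mass = n * M
mass = 6.066 * 18.015
mass = 109.27899 g, rounded to 4 dp:

109.2790 g


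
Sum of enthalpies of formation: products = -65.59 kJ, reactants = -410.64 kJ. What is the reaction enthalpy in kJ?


dH_rxn = sum(dH_f products) - sum(dH_f reactants)
dH_rxn = -65.59 - (-410.64)
dH_rxn = 345.05 kJ:

345.05 kJ


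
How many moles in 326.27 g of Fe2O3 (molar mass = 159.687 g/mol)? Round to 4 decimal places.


n = mass / M
n = 326.27 / 159.687
n = 2.04318448 mol, rounded to 4 dp:

2.0432 mol


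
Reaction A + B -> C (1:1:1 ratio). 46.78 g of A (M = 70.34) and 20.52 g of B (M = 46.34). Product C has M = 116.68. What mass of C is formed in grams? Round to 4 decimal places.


Find moles of each reactant; the smaller value is the limiting reagent in a 1:1:1 reaction, so moles_C equals moles of the limiter.
n_A = mass_A / M_A = 46.78 / 70.34 = 0.665055 mol
n_B = mass_B / M_B = 20.52 / 46.34 = 0.442814 mol
Limiting reagent: B (smaller), n_limiting = 0.442814 mol
mass_C = n_limiting * M_C = 0.442814 * 116.68
mass_C = 51.66753752 g, rounded to 4 dp:

51.6675 g


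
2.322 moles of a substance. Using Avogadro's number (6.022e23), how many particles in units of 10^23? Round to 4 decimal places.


N = n * NA, then divide by 1e23 for the requested units.
N / 1e23 = n * 6.022
N / 1e23 = 2.322 * 6.022
N / 1e23 = 13.983084, rounded to 4 dp:

13.9831


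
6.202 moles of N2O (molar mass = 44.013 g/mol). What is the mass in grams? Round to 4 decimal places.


mass = n * M
mass = 6.202 * 44.013
mass = 272.968626 g, rounded to 4 dp:

272.9686 g


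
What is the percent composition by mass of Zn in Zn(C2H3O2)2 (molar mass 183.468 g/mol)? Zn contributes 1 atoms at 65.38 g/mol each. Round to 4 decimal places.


pct = 100 * (n_elem * M_elem) / M_total
mass_contribution = 1 * 65.38 = 65.38 g/mol
pct = 100 * 65.38 / 183.468
pct = 35.63564218 %, rounded to 4 dp:

35.6356 %


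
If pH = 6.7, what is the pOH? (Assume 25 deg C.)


At 25 deg C, pH + pOH = 14.
pOH = 14 - pH = 14 - 6.7
pOH = 7.3:

7.30


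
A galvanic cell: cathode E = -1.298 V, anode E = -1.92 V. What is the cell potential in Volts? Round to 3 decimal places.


Standard cell potential: E_cell = E_cathode - E_anode.
E_cell = -1.298 - (-1.92)
E_cell = 0.622 V, rounded to 3 dp:

0.622 V


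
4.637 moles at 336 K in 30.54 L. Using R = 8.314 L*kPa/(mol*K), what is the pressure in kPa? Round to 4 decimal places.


PV = nRT, solve for P = nRT / V.
nRT = 4.637 * 8.314 * 336 = 12953.478
P = 12953.478 / 30.54
P = 424.14793713 kPa, rounded to 4 dp:

424.1479 kPa


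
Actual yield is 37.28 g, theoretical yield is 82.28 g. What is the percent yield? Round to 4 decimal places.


% yield = 100 * actual / theoretical
% yield = 100 * 37.28 / 82.28
% yield = 45.30870199 %, rounded to 4 dp:

45.3087 %


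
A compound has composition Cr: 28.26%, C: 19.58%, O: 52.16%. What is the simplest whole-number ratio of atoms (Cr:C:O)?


Assume 100 g of compound, divide each mass% by atomic mass to get moles, then normalize by the smallest to get a raw atom ratio.
Moles per 100 g: Cr: 28.26/51.996 = 0.5435, C: 19.58/12.011 = 1.6302, O: 52.16/15.999 = 3.2602
Raw ratio (divide by min = 0.5435): Cr: 1.0, C: 2.999, O: 5.998
Multiply by 1 to clear fractions: Cr: 1.0 ~= 1, C: 2.999 ~= 3, O: 5.998 ~= 6
Reduce by GCD to get the simplest whole-number ratio:

1:3:6


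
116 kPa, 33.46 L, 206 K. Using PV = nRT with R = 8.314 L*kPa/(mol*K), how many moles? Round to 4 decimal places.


PV = nRT, solve for n = PV / (RT).
PV = 116 * 33.46 = 3881.36
RT = 8.314 * 206 = 1712.684
n = 3881.36 / 1712.684
n = 2.26624409 mol, rounded to 4 dp:

2.2662 mol


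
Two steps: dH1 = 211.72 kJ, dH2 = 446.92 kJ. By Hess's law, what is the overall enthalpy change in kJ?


Hess's law: enthalpy is a state function, so add the step enthalpies.
dH_total = dH1 + dH2 = 211.72 + (446.92)
dH_total = 658.64 kJ:

658.64 kJ


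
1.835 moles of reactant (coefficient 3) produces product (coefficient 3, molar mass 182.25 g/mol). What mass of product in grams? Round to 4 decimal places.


Use the coefficient ratio to convert reactant moles to product moles, then multiply by the product's molar mass.
moles_P = moles_R * (coeff_P / coeff_R) = 1.835 * (3/3) = 1.835
mass_P = moles_P * M_P = 1.835 * 182.25
mass_P = 334.42875 g, rounded to 4 dp:

334.4288 g


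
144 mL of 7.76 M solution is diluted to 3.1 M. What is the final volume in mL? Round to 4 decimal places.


Dilution: M1*V1 = M2*V2, solve for V2.
V2 = M1*V1 / M2
V2 = 7.76 * 144 / 3.1
V2 = 1117.44 / 3.1
V2 = 360.46451613 mL, rounded to 4 dp:

360.4645 mL


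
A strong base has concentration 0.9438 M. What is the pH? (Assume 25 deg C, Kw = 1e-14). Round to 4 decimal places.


A strong base dissociates completely, so [OH-] equals the given concentration.
pOH = -log10([OH-]) = -log10(0.9438) = 0.02512
pH = 14 - pOH = 14 - 0.02512
pH = 13.97488, rounded to 4 dp:

13.9749


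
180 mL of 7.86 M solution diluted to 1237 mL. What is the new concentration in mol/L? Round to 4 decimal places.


Dilution: M1*V1 = M2*V2, solve for M2.
M2 = M1*V1 / V2
M2 = 7.86 * 180 / 1237
M2 = 1414.8 / 1237
M2 = 1.14373484 mol/L, rounded to 4 dp:

1.1437 mol/L


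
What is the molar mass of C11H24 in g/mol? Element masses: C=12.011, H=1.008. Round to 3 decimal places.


M = sum(count * atomic_mass) over atoms.
M = 11*12.011 + 24*1.008
M = 132.121 + 24.192
M = 156.313 g/mol, rounded to 3 dp:

156.313 g/mol


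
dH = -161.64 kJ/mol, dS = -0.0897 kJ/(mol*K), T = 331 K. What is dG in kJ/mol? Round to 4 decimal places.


Gibbs: dG = dH - T*dS (consistent units, dS already in kJ/(mol*K)).
T*dS = 331 * -0.0897 = -29.6907
dG = -161.64 - (-29.6907)
dG = -131.9493 kJ/mol, rounded to 4 dp:

-131.9493 kJ/mol


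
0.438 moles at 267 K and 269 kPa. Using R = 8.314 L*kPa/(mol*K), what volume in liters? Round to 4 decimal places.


PV = nRT, solve for V = nRT / P.
nRT = 0.438 * 8.314 * 267 = 972.289
V = 972.289 / 269
V = 3.61445725 L, rounded to 4 dp:

3.6145 L


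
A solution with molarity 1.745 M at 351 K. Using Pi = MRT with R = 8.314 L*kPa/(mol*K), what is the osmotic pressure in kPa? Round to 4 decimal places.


Osmotic pressure (van't Hoff): Pi = M*R*T.
RT = 8.314 * 351 = 2918.214
Pi = 1.745 * 2918.214
Pi = 5092.28343 kPa, rounded to 4 dp:

5092.2834 kPa


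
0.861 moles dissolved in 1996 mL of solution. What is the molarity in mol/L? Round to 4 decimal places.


Convert volume to liters: V_L = V_mL / 1000.
V_L = 1996 / 1000 = 1.996 L
M = n / V_L = 0.861 / 1.996
M = 0.43136273 mol/L, rounded to 4 dp:

0.4314 mol/L


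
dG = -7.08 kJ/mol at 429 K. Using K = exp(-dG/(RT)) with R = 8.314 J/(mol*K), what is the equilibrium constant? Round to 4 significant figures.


dG is in kJ/mol; multiply by 1000 to match R in J/(mol*K).
RT = 8.314 * 429 = 3566.706 J/mol
exponent = -dG*1000 / (RT) = -(-7.08*1000) / 3566.706 = 1.98502484
K = exp(1.98502484)
K = 7.2792282, rounded to 4 significant figures:

7.279


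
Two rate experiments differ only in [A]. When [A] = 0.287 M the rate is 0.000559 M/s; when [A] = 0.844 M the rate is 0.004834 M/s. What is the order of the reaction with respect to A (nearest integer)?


Rate is proportional to [A]^n, so rate2/rate1 = ([A]2/[A]1)^n. Take logs to solve for n.
rate2/rate1 = 0.004834 / 0.000559 = 8.6476
[A]2/[A]1 = 0.844 / 0.287 = 2.9408
n = ln(8.6476) / ln(2.9408) = 2.0
Nearest integer order:

2


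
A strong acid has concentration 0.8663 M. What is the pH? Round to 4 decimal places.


A strong acid dissociates completely, so [H+] equals the given concentration.
pH = -log10([H+]) = -log10(0.8663)
pH = 0.06233169, rounded to 4 dp:

0.0623


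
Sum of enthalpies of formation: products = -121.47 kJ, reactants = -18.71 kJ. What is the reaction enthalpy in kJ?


dH_rxn = sum(dH_f products) - sum(dH_f reactants)
dH_rxn = -121.47 - (-18.71)
dH_rxn = -102.76 kJ:

-102.76 kJ


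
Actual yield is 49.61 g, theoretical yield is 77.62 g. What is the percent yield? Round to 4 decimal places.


% yield = 100 * actual / theoretical
% yield = 100 * 49.61 / 77.62
% yield = 63.91393971 %, rounded to 4 dp:

63.9139 %


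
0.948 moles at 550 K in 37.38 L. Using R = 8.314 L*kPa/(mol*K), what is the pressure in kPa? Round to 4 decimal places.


PV = nRT, solve for P = nRT / V.
nRT = 0.948 * 8.314 * 550 = 4334.9196
P = 4334.9196 / 37.38
P = 115.96895666 kPa, rounded to 4 dp:

115.9690 kPa


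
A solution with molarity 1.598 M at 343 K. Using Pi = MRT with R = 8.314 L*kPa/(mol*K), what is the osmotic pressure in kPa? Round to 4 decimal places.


Osmotic pressure (van't Hoff): Pi = M*R*T.
RT = 8.314 * 343 = 2851.702
Pi = 1.598 * 2851.702
Pi = 4557.019796 kPa, rounded to 4 dp:

4557.0198 kPa


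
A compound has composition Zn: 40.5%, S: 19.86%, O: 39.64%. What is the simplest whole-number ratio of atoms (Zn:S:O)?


Assume 100 g of compound, divide each mass% by atomic mass to get moles, then normalize by the smallest to get a raw atom ratio.
Moles per 100 g: Zn: 40.5/65.38 = 0.6195, S: 19.86/32.065 = 0.6194, O: 39.64/15.999 = 2.4777
Raw ratio (divide by min = 0.6194): Zn: 1.0, S: 1.0, O: 4.0
Multiply by 1 to clear fractions: Zn: 1.0 ~= 1, S: 1.0 ~= 1, O: 4.0 ~= 4
Reduce by GCD to get the simplest whole-number ratio:

1:1:4


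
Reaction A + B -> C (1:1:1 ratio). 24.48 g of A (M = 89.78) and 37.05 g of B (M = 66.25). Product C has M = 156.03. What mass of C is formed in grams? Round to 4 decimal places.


Find moles of each reactant; the smaller value is the limiting reagent in a 1:1:1 reaction, so moles_C equals moles of the limiter.
n_A = mass_A / M_A = 24.48 / 89.78 = 0.272667 mol
n_B = mass_B / M_B = 37.05 / 66.25 = 0.559245 mol
Limiting reagent: A (smaller), n_limiting = 0.272667 mol
mass_C = n_limiting * M_C = 0.272667 * 156.03
mass_C = 42.54423201 g, rounded to 4 dp:

42.5442 g


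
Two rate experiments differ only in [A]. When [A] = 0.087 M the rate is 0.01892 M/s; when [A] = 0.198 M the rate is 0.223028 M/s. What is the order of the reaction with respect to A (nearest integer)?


Rate is proportional to [A]^n, so rate2/rate1 = ([A]2/[A]1)^n. Take logs to solve for n.
rate2/rate1 = 0.223028 / 0.01892 = 11.7879
[A]2/[A]1 = 0.198 / 0.087 = 2.2759
n = ln(11.7879) / ln(2.2759) = 3.0
Nearest integer order:

3


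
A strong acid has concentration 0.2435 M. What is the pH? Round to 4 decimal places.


A strong acid dissociates completely, so [H+] equals the given concentration.
pH = -log10([H+]) = -log10(0.2435)
pH = 0.61350103, rounded to 4 dp:

0.6135


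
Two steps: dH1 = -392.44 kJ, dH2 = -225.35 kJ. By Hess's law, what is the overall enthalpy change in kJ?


Hess's law: enthalpy is a state function, so add the step enthalpies.
dH_total = dH1 + dH2 = -392.44 + (-225.35)
dH_total = -617.79 kJ:

-617.79 kJ


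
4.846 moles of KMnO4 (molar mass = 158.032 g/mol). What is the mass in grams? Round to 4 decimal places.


mass = n * M
mass = 4.846 * 158.032
mass = 765.823072 g, rounded to 4 dp:

765.8231 g


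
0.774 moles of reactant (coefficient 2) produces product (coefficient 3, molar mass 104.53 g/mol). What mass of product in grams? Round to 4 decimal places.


Use the coefficient ratio to convert reactant moles to product moles, then multiply by the product's molar mass.
moles_P = moles_R * (coeff_P / coeff_R) = 0.774 * (3/2) = 1.161
mass_P = moles_P * M_P = 1.161 * 104.53
mass_P = 121.35933 g, rounded to 4 dp:

121.3593 g


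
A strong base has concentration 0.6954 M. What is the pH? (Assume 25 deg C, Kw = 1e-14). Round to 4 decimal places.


A strong base dissociates completely, so [OH-] equals the given concentration.
pOH = -log10([OH-]) = -log10(0.6954) = 0.157765
pH = 14 - pOH = 14 - 0.157765
pH = 13.842235, rounded to 4 dp:

13.8422


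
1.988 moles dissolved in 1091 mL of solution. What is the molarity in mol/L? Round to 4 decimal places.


Convert volume to liters: V_L = V_mL / 1000.
V_L = 1091 / 1000 = 1.091 L
M = n / V_L = 1.988 / 1.091
M = 1.82218148 mol/L, rounded to 4 dp:

1.8222 mol/L


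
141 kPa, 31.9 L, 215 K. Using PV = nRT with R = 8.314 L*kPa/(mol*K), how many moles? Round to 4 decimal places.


PV = nRT, solve for n = PV / (RT).
PV = 141 * 31.9 = 4497.9
RT = 8.314 * 215 = 1787.51
n = 4497.9 / 1787.51
n = 2.51629362 mol, rounded to 4 dp:

2.5163 mol


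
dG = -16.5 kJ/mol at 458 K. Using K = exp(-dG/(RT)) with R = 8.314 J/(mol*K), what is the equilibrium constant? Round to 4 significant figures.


dG is in kJ/mol; multiply by 1000 to match R in J/(mol*K).
RT = 8.314 * 458 = 3807.812 J/mol
exponent = -dG*1000 / (RT) = -(-16.5*1000) / 3807.812 = 4.33319712
K = exp(4.33319712)
K = 76.187478, rounded to 4 significant figures:

76.19


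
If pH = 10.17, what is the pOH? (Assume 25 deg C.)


At 25 deg C, pH + pOH = 14.
pOH = 14 - pH = 14 - 10.17
pOH = 3.83:

3.83


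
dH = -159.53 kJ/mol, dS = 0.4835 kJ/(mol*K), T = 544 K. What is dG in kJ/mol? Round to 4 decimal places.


Gibbs: dG = dH - T*dS (consistent units, dS already in kJ/(mol*K)).
T*dS = 544 * 0.4835 = 263.024
dG = -159.53 - (263.024)
dG = -422.554 kJ/mol, rounded to 4 dp:

-422.5540 kJ/mol


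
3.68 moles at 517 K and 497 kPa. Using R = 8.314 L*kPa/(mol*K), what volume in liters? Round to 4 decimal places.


PV = nRT, solve for V = nRT / P.
nRT = 3.68 * 8.314 * 517 = 15817.8838
V = 15817.8838 / 497
V = 31.82672797 L, rounded to 4 dp:

31.8267 L


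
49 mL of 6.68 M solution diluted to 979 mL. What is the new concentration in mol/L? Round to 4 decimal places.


Dilution: M1*V1 = M2*V2, solve for M2.
M2 = M1*V1 / V2
M2 = 6.68 * 49 / 979
M2 = 327.32 / 979
M2 = 0.33434116 mol/L, rounded to 4 dp:

0.3343 mol/L


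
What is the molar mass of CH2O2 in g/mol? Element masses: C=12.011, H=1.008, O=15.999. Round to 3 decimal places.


M = sum(count * atomic_mass) over atoms.
M = 1*12.011 + 2*1.008 + 2*15.999
M = 12.011 + 2.016 + 31.998
M = 46.025 g/mol, rounded to 3 dp:

46.025 g/mol


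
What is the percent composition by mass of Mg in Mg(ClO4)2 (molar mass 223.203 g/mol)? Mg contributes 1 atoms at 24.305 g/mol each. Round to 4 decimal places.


pct = 100 * (n_elem * M_elem) / M_total
mass_contribution = 1 * 24.305 = 24.305 g/mol
pct = 100 * 24.305 / 223.203
pct = 10.88919056 %, rounded to 4 dp:

10.8892 %


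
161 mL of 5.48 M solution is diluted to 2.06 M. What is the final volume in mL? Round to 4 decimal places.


Dilution: M1*V1 = M2*V2, solve for V2.
V2 = M1*V1 / M2
V2 = 5.48 * 161 / 2.06
V2 = 882.28 / 2.06
V2 = 428.29126214 mL, rounded to 4 dp:

428.2913 mL


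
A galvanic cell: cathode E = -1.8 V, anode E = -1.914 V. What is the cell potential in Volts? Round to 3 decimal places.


Standard cell potential: E_cell = E_cathode - E_anode.
E_cell = -1.8 - (-1.914)
E_cell = 0.114 V, rounded to 3 dp:

0.114 V


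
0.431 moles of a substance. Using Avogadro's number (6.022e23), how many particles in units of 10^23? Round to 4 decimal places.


N = n * NA, then divide by 1e23 for the requested units.
N / 1e23 = n * 6.022
N / 1e23 = 0.431 * 6.022
N / 1e23 = 2.595482, rounded to 4 dp:

2.5955


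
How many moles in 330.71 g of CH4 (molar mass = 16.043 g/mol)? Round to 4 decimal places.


n = mass / M
n = 330.71 / 16.043
n = 20.61397494 mol, rounded to 4 dp:

20.6140 mol


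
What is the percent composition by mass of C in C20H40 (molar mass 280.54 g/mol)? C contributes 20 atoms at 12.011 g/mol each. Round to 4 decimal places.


pct = 100 * (n_elem * M_elem) / M_total
mass_contribution = 20 * 12.011 = 240.22 g/mol
pct = 100 * 240.22 / 280.54
pct = 85.62771797 %, rounded to 4 dp:

85.6277 %


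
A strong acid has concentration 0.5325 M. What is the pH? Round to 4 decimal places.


A strong acid dissociates completely, so [H+] equals the given concentration.
pH = -log10([H+]) = -log10(0.5325)
pH = 0.27368039, rounded to 4 dp:

0.2737


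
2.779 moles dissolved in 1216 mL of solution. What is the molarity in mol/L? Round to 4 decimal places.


Convert volume to liters: V_L = V_mL / 1000.
V_L = 1216 / 1000 = 1.216 L
M = n / V_L = 2.779 / 1.216
M = 2.28536184 mol/L, rounded to 4 dp:

2.2854 mol/L


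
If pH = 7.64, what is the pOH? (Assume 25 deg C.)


At 25 deg C, pH + pOH = 14.
pOH = 14 - pH = 14 - 7.64
pOH = 6.36:

6.36


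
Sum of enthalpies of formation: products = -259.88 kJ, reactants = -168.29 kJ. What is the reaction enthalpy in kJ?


dH_rxn = sum(dH_f products) - sum(dH_f reactants)
dH_rxn = -259.88 - (-168.29)
dH_rxn = -91.59 kJ:

-91.59 kJ


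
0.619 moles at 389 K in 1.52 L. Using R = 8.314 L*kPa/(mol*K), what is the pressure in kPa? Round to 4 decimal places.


PV = nRT, solve for P = nRT / V.
nRT = 0.619 * 8.314 * 389 = 2001.9364
P = 2001.9364 / 1.52
P = 1317.06342105 kPa, rounded to 4 dp:

1317.0634 kPa


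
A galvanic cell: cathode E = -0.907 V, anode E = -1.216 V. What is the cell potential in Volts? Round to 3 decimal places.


Standard cell potential: E_cell = E_cathode - E_anode.
E_cell = -0.907 - (-1.216)
E_cell = 0.309 V, rounded to 3 dp:

0.309 V


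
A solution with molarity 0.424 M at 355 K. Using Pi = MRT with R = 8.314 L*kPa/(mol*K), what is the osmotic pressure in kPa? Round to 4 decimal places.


Osmotic pressure (van't Hoff): Pi = M*R*T.
RT = 8.314 * 355 = 2951.47
Pi = 0.424 * 2951.47
Pi = 1251.42328 kPa, rounded to 4 dp:

1251.4233 kPa


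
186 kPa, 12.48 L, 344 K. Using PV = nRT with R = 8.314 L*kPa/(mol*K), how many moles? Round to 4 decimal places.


PV = nRT, solve for n = PV / (RT).
PV = 186 * 12.48 = 2321.28
RT = 8.314 * 344 = 2860.016
n = 2321.28 / 2860.016
n = 0.81163182 mol, rounded to 4 dp:

0.8116 mol


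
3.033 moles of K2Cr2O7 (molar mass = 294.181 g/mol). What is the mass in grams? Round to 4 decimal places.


mass = n * M
mass = 3.033 * 294.181
mass = 892.250973 g, rounded to 4 dp:

892.2510 g


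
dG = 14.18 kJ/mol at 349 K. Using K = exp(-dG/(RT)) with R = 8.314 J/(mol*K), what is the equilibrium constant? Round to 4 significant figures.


dG is in kJ/mol; multiply by 1000 to match R in J/(mol*K).
RT = 8.314 * 349 = 2901.586 J/mol
exponent = -dG*1000 / (RT) = -(14.18*1000) / 2901.586 = -4.8869825
K = exp(-4.8869825)
K = 0.0075441526, rounded to 4 significant figures:

0.007544


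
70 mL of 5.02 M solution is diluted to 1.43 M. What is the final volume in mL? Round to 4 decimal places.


Dilution: M1*V1 = M2*V2, solve for V2.
V2 = M1*V1 / M2
V2 = 5.02 * 70 / 1.43
V2 = 351.4 / 1.43
V2 = 245.73426573 mL, rounded to 4 dp:

245.7343 mL


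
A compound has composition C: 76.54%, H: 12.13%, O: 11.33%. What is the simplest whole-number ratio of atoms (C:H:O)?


Assume 100 g of compound, divide each mass% by atomic mass to get moles, then normalize by the smallest to get a raw atom ratio.
Moles per 100 g: C: 76.54/12.011 = 6.3725, H: 12.13/1.008 = 12.0337, O: 11.33/15.999 = 0.7082
Raw ratio (divide by min = 0.7082): C: 8.999, H: 16.993, O: 1.0
Multiply by 1 to clear fractions: C: 8.999 ~= 9, H: 16.993 ~= 17, O: 1.0 ~= 1
Reduce by GCD to get the simplest whole-number ratio:

9:17:1


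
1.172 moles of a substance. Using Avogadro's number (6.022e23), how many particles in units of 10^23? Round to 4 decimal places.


N = n * NA, then divide by 1e23 for the requested units.
N / 1e23 = n * 6.022
N / 1e23 = 1.172 * 6.022
N / 1e23 = 7.057784, rounded to 4 dp:

7.0578


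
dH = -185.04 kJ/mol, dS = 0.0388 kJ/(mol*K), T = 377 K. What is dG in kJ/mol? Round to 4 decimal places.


Gibbs: dG = dH - T*dS (consistent units, dS already in kJ/(mol*K)).
T*dS = 377 * 0.0388 = 14.6276
dG = -185.04 - (14.6276)
dG = -199.6676 kJ/mol, rounded to 4 dp:

-199.6676 kJ/mol


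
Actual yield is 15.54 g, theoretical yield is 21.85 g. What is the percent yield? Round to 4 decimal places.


% yield = 100 * actual / theoretical
% yield = 100 * 15.54 / 21.85
% yield = 71.12128146 %, rounded to 4 dp:

71.1213 %


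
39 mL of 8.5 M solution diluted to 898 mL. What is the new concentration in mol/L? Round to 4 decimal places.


Dilution: M1*V1 = M2*V2, solve for M2.
M2 = M1*V1 / V2
M2 = 8.5 * 39 / 898
M2 = 331.5 / 898
M2 = 0.36915367 mol/L, rounded to 4 dp:

0.3692 mol/L


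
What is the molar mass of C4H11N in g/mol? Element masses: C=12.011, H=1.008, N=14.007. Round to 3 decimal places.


M = sum(count * atomic_mass) over atoms.
M = 4*12.011 + 11*1.008 + 1*14.007
M = 48.044 + 11.088 + 14.007
M = 73.139 g/mol, rounded to 3 dp:

73.139 g/mol


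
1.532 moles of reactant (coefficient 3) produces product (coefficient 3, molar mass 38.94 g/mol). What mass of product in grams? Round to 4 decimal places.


Use the coefficient ratio to convert reactant moles to product moles, then multiply by the product's molar mass.
moles_P = moles_R * (coeff_P / coeff_R) = 1.532 * (3/3) = 1.532
mass_P = moles_P * M_P = 1.532 * 38.94
mass_P = 59.65608 g, rounded to 4 dp:

59.6561 g


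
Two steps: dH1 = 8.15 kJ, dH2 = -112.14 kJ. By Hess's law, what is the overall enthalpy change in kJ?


Hess's law: enthalpy is a state function, so add the step enthalpies.
dH_total = dH1 + dH2 = 8.15 + (-112.14)
dH_total = -103.99 kJ:

-103.99 kJ


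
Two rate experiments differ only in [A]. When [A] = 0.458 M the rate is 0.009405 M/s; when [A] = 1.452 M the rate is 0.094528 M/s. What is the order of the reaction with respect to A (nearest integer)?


Rate is proportional to [A]^n, so rate2/rate1 = ([A]2/[A]1)^n. Take logs to solve for n.
rate2/rate1 = 0.094528 / 0.009405 = 10.0508
[A]2/[A]1 = 1.452 / 0.458 = 3.1703
n = ln(10.0508) / ln(3.1703) = 2.0
Nearest integer order:

2


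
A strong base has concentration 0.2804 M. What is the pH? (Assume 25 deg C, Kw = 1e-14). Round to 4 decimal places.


A strong base dissociates completely, so [OH-] equals the given concentration.
pOH = -log10([OH-]) = -log10(0.2804) = 0.552222
pH = 14 - pOH = 14 - 0.552222
pH = 13.447778, rounded to 4 dp:

13.4478


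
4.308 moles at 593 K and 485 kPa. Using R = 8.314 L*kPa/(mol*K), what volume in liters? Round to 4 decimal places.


PV = nRT, solve for V = nRT / P.
nRT = 4.308 * 8.314 * 593 = 21239.3102
V = 21239.3102 / 485
V = 43.79239216 L, rounded to 4 dp:

43.7924 L


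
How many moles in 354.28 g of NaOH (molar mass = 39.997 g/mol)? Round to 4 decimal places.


n = mass / M
n = 354.28 / 39.997
n = 8.85766432 mol, rounded to 4 dp:

8.8577 mol


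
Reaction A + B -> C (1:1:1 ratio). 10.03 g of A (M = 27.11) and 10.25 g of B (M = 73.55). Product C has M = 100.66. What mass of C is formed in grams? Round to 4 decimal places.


Find moles of each reactant; the smaller value is the limiting reagent in a 1:1:1 reaction, so moles_C equals moles of the limiter.
n_A = mass_A / M_A = 10.03 / 27.11 = 0.369974 mol
n_B = mass_B / M_B = 10.25 / 73.55 = 0.139361 mol
Limiting reagent: B (smaller), n_limiting = 0.139361 mol
mass_C = n_limiting * M_C = 0.139361 * 100.66
mass_C = 14.02807826 g, rounded to 4 dp:

14.0281 g


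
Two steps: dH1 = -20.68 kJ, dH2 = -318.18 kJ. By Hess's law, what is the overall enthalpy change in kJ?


Hess's law: enthalpy is a state function, so add the step enthalpies.
dH_total = dH1 + dH2 = -20.68 + (-318.18)
dH_total = -338.86 kJ:

-338.86 kJ


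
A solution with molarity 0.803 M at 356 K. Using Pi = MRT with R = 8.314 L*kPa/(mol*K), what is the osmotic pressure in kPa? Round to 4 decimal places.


Osmotic pressure (van't Hoff): Pi = M*R*T.
RT = 8.314 * 356 = 2959.784
Pi = 0.803 * 2959.784
Pi = 2376.706552 kPa, rounded to 4 dp:

2376.7066 kPa


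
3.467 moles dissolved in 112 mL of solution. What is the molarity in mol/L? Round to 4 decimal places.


Convert volume to liters: V_L = V_mL / 1000.
V_L = 112 / 1000 = 0.112 L
M = n / V_L = 3.467 / 0.112
M = 30.95535714 mol/L, rounded to 4 dp:

30.9554 mol/L


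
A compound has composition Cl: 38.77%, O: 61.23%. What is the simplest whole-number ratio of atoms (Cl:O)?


Assume 100 g of compound, divide each mass% by atomic mass to get moles, then normalize by the smallest to get a raw atom ratio.
Moles per 100 g: Cl: 38.77/35.453 = 1.0936, O: 61.23/15.999 = 3.8271
Raw ratio (divide by min = 1.0936): Cl: 1.0, O: 3.5
Multiply by 2 to clear fractions: Cl: 2.0 ~= 2, O: 6.999 ~= 7
Reduce by GCD to get the simplest whole-number ratio:

2:7


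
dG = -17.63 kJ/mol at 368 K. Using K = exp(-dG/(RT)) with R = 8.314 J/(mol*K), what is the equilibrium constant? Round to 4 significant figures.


dG is in kJ/mol; multiply by 1000 to match R in J/(mol*K).
RT = 8.314 * 368 = 3059.552 J/mol
exponent = -dG*1000 / (RT) = -(-17.63*1000) / 3059.552 = 5.76228154
K = exp(5.76228154)
K = 318.0732, rounded to 4 significant figures:

318.1


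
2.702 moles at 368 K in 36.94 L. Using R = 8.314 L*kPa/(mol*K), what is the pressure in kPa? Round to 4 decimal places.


PV = nRT, solve for P = nRT / V.
nRT = 2.702 * 8.314 * 368 = 8266.9095
P = 8266.9095 / 36.94
P = 223.79289388 kPa, rounded to 4 dp:

223.7929 kPa
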